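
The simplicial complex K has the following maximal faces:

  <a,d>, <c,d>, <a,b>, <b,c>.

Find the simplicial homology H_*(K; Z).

H_0 = Z,  H_1 = Z.

Order the vertices as a < b < c < d. Listing each simplex with vertices in this order, K has dimension 1 with simplices:

  0-simplices (4): a, b, c, d
  1-simplices (4): ab, ad, bc, cd

giving chain groups C_0 ≅ Z^4, C_1 ≅ Z^4.

Boundary ∂_1: C_1 → C_0 maps an edge to its endpoints' difference, ∂[p,q] = q − p.
The resulting 4×4 matrix has rank 3, and its Smith normal form has invariant factors (1,1,1).

Computing H_k = (kernel of ∂_k) / (image of ∂_{k+1}):

  H_0: rank C_0 − rank ∂_1 = 4 − 3 = 1, and the invariant factors of ∂_1 are all 1, so H_0 = Z.
  H_1: rank ker ∂_1 − rank ∂_2 = (4 − 3) − 0 = 1, and there is no ∂_2, so H_1 = Z.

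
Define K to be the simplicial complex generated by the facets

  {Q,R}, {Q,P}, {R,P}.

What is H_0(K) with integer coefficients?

H_0 ≅ Z.

Take the total order P < Q < R on the vertex set. Then K (dimension 1) consists of the simplices:

  0-simplices (3): P, Q, R
  1-simplices (3): PQ, PR, QR

Hence C_0 ≅ Z^3, C_1 ≅ Z^3.

Boundary ∂_1: C_1 → C_0 maps an edge to its endpoints' difference, ∂[p,q] = q − p.
This gives a 3×3 integer matrix of rank 2; reducing to Smith normal form yields diagonal entries (1,1).

From H_k ≅ ker(∂_k) / im(∂_{k+1}) we obtain:

  H_0: rank C_0 − rank ∂_1 = 3 − 2 = 1, and the invariant factors of ∂_1 are all 1, so H_0 ≅ Z.

(K is a triangulation of the circle S^1.)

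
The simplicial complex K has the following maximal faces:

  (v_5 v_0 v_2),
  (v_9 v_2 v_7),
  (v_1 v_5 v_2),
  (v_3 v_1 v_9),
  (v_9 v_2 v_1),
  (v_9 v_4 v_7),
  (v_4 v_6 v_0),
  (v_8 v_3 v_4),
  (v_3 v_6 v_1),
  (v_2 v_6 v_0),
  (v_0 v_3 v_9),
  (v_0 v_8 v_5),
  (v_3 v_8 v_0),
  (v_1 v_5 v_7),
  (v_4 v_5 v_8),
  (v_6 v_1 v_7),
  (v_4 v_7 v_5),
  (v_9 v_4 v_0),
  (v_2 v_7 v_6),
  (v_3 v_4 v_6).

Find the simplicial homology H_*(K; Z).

Take the total order v_0 < v_1 < v_2 < v_3 < v_4 < v_5 < v_6 < v_7 < v_8 < v_9 on the vertex set. Then K (dimension 2) consists of the simplices:

  0-simplices (10): [v_0], [v_1], [v_2], [v_3], [v_4], [v_5], [v_6], [v_7], [v_8], [v_9]
  1-simplices (30): (30 of them)
  2-simplices (20): (20 of them)

giving chain groups C_0 ≅ Z^10, C_1 ≅ Z^30, C_2 ≅ Z^20.

The boundary map ∂_1: C_1 → C_0 sends each edge [p,q] (with p < q) to q − p. For instance
  ∂[v_7,v_9] = [v_9] − [v_7].
This gives a 10×30 integer matrix of rank 9; reducing to Smith normal form yields diagonal entries (1,1,1,1,1,1,1,1,1).

∂_2: C_2 → C_1 sends each 2-simplex [p,q,r] to [q,r] − [p,r] + [p,q]. For instance
  ∂[v_0,v_2,v_5] = [v_2,v_5] − [v_0,v_5] + [v_0,v_2],
  ∂[v_1,v_3,v_6] = [v_3,v_6] − [v_1,v_6] + [v_1,v_3].
As a 30×20 matrix over Z this has rank 20, with invariant factors (1,1,1,1,1,1,1,1,1,1,1,1,1,1,1,1,1,1,1,2).

Reading off H_k = ker ∂_k / im ∂_{k+1}:

  H_0: rank C_0 − rank ∂_1 = 10 − 9 = 1, and the invariant factors of ∂_1 are all 1, so H_0 ≅ Z.
  H_1: rank ker ∂_1 − rank ∂_2 = (30 − 9) − 20 = 1, and ∂_2 has invariant factor 2 > 1, so H_1 ≅ Z ⊕ Z/2.
  H_2: rank ker ∂_2 − rank ∂_3 = (20 − 20) − 0 = 0, and there is no ∂_3, so H_2 ≅ 0.

(K is a triangulation of the Klein bottle.)

H_0 = Z,  H_1 = Z ⊕ Z/2,  H_2 = 0.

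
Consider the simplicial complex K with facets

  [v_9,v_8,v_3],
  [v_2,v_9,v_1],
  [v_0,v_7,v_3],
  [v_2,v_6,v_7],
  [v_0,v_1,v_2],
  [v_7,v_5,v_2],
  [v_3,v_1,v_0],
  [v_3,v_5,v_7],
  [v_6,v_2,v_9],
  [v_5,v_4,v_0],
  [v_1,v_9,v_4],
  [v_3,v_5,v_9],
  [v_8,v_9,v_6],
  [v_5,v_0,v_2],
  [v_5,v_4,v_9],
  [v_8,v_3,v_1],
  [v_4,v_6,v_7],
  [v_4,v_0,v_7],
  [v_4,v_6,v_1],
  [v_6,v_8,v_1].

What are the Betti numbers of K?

b_0 = 1, b_1 = 1, b_2 = 0.

We work with the vertex ordering v_0 < v_1 < v_2 < v_3 < v_4 < v_5 < v_6 < v_7 < v_8 < v_9. The simplices of K, each written with vertices in increasing order, are:

  0-simplices (10): [v_0], [v_1], [v_2], [v_3], [v_4], [v_5], [v_6], [v_7], [v_8], [v_9]
  1-simplices (30): (30 of them)
  2-simplices (20): (20 of them)

Hence C_0 ≅ Z^10, C_1 ≅ Z^30, C_2 ≅ Z^20.

Boundary ∂_1: C_1 → C_0 is given by ∂[p,q] = [q] − [p]. For instance
  ∂[v_0,v_2] = [v_2] − [v_0].
This gives a 10×30 integer matrix of rank 9; reducing to Smith normal form yields diagonal entries (1,1,1,1,1,1,1,1,1).

∂_2: C_2 → C_1 maps a triangle to the signed sum of its edges. For instance
  ∂[v_1,v_4,v_6] = [v_4,v_6] − [v_1,v_6] + [v_1,v_4],
  ∂[v_1,v_3,v_8] = [v_3,v_8] − [v_1,v_8] + [v_1,v_3].
This gives a 30×20 integer matrix of rank 20; reducing to Smith normal form yields diagonal entries (1,1,1,1,1,1,1,1,1,1,1,1,1,1,1,1,1,1,1,2).

Now H_k = ker ∂_k / im ∂_{k+1}, so:

  H_0: rank C_0 − rank ∂_1 = 10 − 9 = 1, and the invariant factors of ∂_1 are all 1, so H_0 = Z.
  H_1: rank ker ∂_1 − rank ∂_2 = (30 − 9) − 20 = 1, and ∂_2 has invariant factor 2 > 1, so H_1 = Z ⊕ Z/2.
  H_2: rank ker ∂_2 − rank ∂_3 = (20 − 20) − 0 = 0, and there is no ∂_3, so H_2 = 0.

Hence the Betti numbers are b_0 = 1, b_1 = 1, b_2 = 0.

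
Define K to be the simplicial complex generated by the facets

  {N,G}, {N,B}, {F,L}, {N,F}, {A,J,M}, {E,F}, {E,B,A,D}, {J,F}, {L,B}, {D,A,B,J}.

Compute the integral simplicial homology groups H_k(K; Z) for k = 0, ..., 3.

H_0 = Z,  H_1 = Z^3,  H_2 = 0,  H_3 = 0.

K has 10 vertices, 18 edges, 8 triangles, 2 3-simplices.
rank ∂_0 = 0, rank ∂_1 = 9 ⇒ b_0 = 10 − 0 − 9 = 1; all invariant factors of ∂_1 are 1 so no torsion. So H_0 ≅ Z.
rank ∂_1 = 9, rank ∂_2 = 6 ⇒ b_1 = 18 − 9 − 6 = 3; all invariant factors of ∂_2 are 1 so no torsion. So H_1 ≅ Z^3.
rank ∂_2 = 6, rank ∂_3 = 2 ⇒ b_2 = 8 − 6 − 2 = 0; all invariant factors of ∂_3 are 1 so no torsion. So H_2 ≅ 0.
rank ∂_3 = 2, rank ∂_4 = 0 ⇒ b_3 = 2 − 2 − 0 = 0. So H_3 ≅ 0.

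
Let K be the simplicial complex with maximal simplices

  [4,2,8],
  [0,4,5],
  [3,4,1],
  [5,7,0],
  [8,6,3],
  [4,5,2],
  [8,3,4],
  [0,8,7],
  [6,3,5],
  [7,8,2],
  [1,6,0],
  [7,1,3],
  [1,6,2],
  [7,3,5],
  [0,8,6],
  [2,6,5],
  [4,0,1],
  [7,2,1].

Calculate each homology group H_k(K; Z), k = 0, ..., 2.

H_0 ≅ Z,  H_1 ≅ Z^2,  H_2 ≅ Z.

We work with the vertex ordering 0 < 1 < 2 < 3 < 4 < 5 < 6 < 7 < 8. The simplices of K, each written with vertices in increasing order, are:

  0-simplices (9): [0], [1], [2], [3], [4], [5], [6], [7], [8]
  1-simplices (27): (27 of them)
  2-simplices (18): [0,1,4], [0,1,6], [0,4,5], [0,5,7], [0,6,8], [0,7,8], [1,2,6], [1,2,7], [1,3,4], [1,3,7], [2,4,5], [2,4,8], [2,5,6], [2,7,8], [3,4,8], [3,5,6], [3,5,7], [3,6,8]

giving chain groups C_0 ≅ Z^9, C_1 ≅ Z^27, C_2 ≅ Z^18.

Boundary ∂_1: C_1 → C_0 is given by ∂[p,q] = [q] − [p]. For instance
  ∂[2,6] = [6] − [2].
This gives a 9×27 integer matrix of rank 8; reducing to Smith normal form yields diagonal entries (1,1,1,1,1,1,1,1).

∂_2: C_2 → C_1 maps a triangle to the signed sum of its edges. For instance
  ∂[1,2,7] = [2,7] − [1,7] + [1,2],
  ∂[3,6,8] = [6,8] − [3,8] + [3,6].
The resulting 27×18 matrix has rank 17, and its Smith normal form has invariant factors (1,1,1,1,1,1,1,1,1,1,1,1,1,1,1,1,1).

From H_k ≅ ker(∂_k) / im(∂_{k+1}) we obtain:

  H_0: rank C_0 − rank ∂_1 = 9 − 8 = 1, and the invariant factors of ∂_1 are all 1, so H_0 = Z.
  H_1: rank ker ∂_1 − rank ∂_2 = (27 − 8) − 17 = 2, and the invariant factors of ∂_2 are all 1, so H_1 = Z^2.
  H_2: rank ker ∂_2 − rank ∂_3 = (18 − 17) − 0 = 1, and there is no ∂_3, so H_2 = Z.

As a check, the Euler characteristic is 9 − 27 + 18 = 0, which agrees with 1 − 2 + 1 = 0.
(K is a triangulation of the torus T^2.)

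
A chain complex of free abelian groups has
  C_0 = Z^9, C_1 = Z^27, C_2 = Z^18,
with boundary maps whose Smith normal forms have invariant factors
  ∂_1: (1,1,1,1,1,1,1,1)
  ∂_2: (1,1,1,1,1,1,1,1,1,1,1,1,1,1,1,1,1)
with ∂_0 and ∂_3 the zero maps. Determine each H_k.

H_0 ≅ Z,  H_1 ≅ Z^2,  H_2 ≅ Z.

H_0: b_0 = 9 − 0 − 8 = 1; torsion from ∂_1 factors > 1: none. So H_0 ≅ Z.
H_1: b_1 = 27 − 8 − 17 = 2; torsion from ∂_2 factors > 1: none. So H_1 ≅ Z^2.
H_2: b_2 = 18 − 17 − 0 = 1; torsion from ∂_3 factors > 1: none. So H_2 ≅ Z.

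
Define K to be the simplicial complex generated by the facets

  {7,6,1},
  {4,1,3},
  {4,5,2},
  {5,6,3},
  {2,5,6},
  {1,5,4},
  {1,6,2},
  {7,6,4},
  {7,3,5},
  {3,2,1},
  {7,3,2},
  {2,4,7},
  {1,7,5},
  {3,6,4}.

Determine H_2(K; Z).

H_2 = Z.

Order the vertices as 1 < 2 < 3 < 4 < 5 < 6 < 7. Listing each simplex with vertices in this order, K has dimension 2 with simplices:

  0-simplices (7): [1], [2], [3], [4], [5], [6], [7]
  1-simplices (21): [1,2], [1,3], [1,4], [1,5], [1,6], [1,7], [2,3], [2,4], [2,5], [2,6], [2,7], [3,4], [3,5], [3,6], [3,7], [4,5], [4,6], [4,7], [5,6], [5,7], [6,7]
  2-simplices (14): [1,2,3], [1,2,6], [1,3,4], [1,4,5], [1,5,7], [1,6,7], [2,3,7], [2,4,5], [2,4,7], [2,5,6], [3,4,6], [3,5,6], [3,5,7], [4,6,7]

Hence C_0 ≅ Z^7, C_1 ≅ Z^21, C_2 ≅ Z^14.

∂_1: C_1 → C_0 sends each edge [p,q] (with p < q) to q − p. For instance
  ∂[3,5] = [5] − [3].
The 7×21 boundary matrix has rank 6 and Smith normal form diag(1,1,1,1,1,1).

The boundary map ∂_2: C_2 → C_1 sends each 2-simplex [p,q,r] to [q,r] − [p,r] + [p,q]. For instance
  ∂[4,6,7] = [6,7] − [4,7] + [4,6],
  ∂[3,5,7] = [5,7] − [3,7] + [3,5].
The resulting 21×14 matrix has rank 13, and its Smith normal form has invariant factors (1,1,1,1,1,1,1,1,1,1,1,1,1).

Now H_k = ker ∂_k / im ∂_{k+1}, so:

  H_2: rank ker ∂_2 − rank ∂_3 = (14 − 13) − 0 = 1, and there is no ∂_3, so H_2 ≅ Z.

(K is a triangulation of the torus T^2.)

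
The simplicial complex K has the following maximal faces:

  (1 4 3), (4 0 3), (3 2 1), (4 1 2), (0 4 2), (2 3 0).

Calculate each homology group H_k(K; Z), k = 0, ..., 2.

Take the total order 0 < 1 < 2 < 3 < 4 on the vertex set. Then K (dimension 2) consists of the simplices:

  0-simplices (5): [0], [1], [2], [3], [4]
  1-simplices (9): [0,2], [0,3], [0,4], [1,2], [1,3], [1,4], [2,3], [2,4], [3,4]
  2-simplices (6): [0,2,3], [0,2,4], [0,3,4], [1,2,3], [1,2,4], [1,3,4]

giving chain groups C_0 ≅ Z^5, C_1 ≅ Z^9, C_2 ≅ Z^6.

The boundary map ∂_1: C_1 → C_0 sends each edge [p,q] (with p < q) to q − p. For instance
  ∂[1,3] = [3] − [1].
As a 5×9 matrix over Z this has rank 4, with invariant factors (1,1,1,1).

The boundary map ∂_2: C_2 → C_1 maps a triangle to the signed sum of its edges. For instance
  ∂[0,2,4] = [2,4] − [0,4] + [0,2],
  ∂[1,3,4] = [3,4] − [1,4] + [1,3].
The resulting 9×6 matrix has rank 5, and its Smith normal form has invariant factors (1,1,1,1,1).

Computing H_k = (kernel of ∂_k) / (image of ∂_{k+1}):

  H_0: rank C_0 − rank ∂_1 = 5 − 4 = 1, and the invariant factors of ∂_1 are all 1, so H_0 ≅ Z.
  H_1: rank ker ∂_1 − rank ∂_2 = (9 − 4) − 5 = 0, and the invariant factors of ∂_2 are all 1, so H_1 ≅ 0.
  H_2: rank ker ∂_2 − rank ∂_3 = (6 − 5) − 0 = 1, and there is no ∂_3, so H_2 ≅ Z.

As a check, the Euler characteristic is 5 − 9 + 6 = 2, which agrees with 1 − 0 + 1 = 2.
(K is a triangulation of the 2-sphere S^2.)

H_0 = Z,  H_1 = 0,  H_2 = Z.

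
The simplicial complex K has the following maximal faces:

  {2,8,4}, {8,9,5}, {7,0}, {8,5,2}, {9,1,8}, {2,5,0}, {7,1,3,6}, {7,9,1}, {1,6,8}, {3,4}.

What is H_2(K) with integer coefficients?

H_2 = 0.

Order the vertices as 0 < 1 < 2 < 3 < 4 < 5 < 6 < 7 < 8 < 9. Listing each simplex with vertices in this order, K has dimension 3 with simplices:

  0-simplices (10): [0], [1], [2], [3], [4], [5], [6], [7], [8], [9]
  1-simplices (21): [0,2], [0,5], [0,7], [1,3], [1,6], [1,7], [1,8], [1,9], [2,4], [2,5], [2,8], [3,4], [3,6], [3,7], [4,8], [5,8], [5,9], [6,7], [6,8], [7,9], [8,9]
  2-simplices (11): [0,2,5], [1,3,6], [1,3,7], [1,6,7], [1,6,8], [1,7,9], [1,8,9], [2,4,8], [2,5,8], [3,6,7], [5,8,9]
  3-simplices (1): [1,3,6,7]

Hence C_0 ≅ Z^10, C_1 ≅ Z^21, C_2 ≅ Z^11, C_3 ≅ Z^1.

The boundary map ∂_1: C_1 → C_0 is given by ∂[p,q] = [q] − [p]. For instance
  ∂[3,4] = [4] − [3].
As a 10×21 matrix over Z this has rank 9, with invariant factors (1,1,1,1,1,1,1,1,1).

Boundary ∂_2: C_2 → C_1 maps a triangle to the signed sum of its edges. For instance
  ∂[1,7,9] = [7,9] − [1,9] + [1,7],
  ∂[3,6,7] = [6,7] − [3,7] + [3,6].
The resulting 21×11 matrix has rank 10, and its Smith normal form has invariant factors (1,1,1,1,1,1,1,1,1,1).

Boundary ∂_3: C_3 → C_2 sends each 3-simplex σ to the alternating sum Σ_i (−1)^i (σ with its i-th vertex removed). For instance
  ∂[1,3,6,7] = [3,6,7] − [1,6,7] + [1,3,7] − [1,3,6].
The 11×1 boundary matrix has rank 1 and Smith normal form diag(1).

Now H_k = ker ∂_k / im ∂_{k+1}, so:

  H_2: rank ker ∂_2 − rank ∂_3 = (11 − 10) − 1 = 0, and the invariant factors of ∂_3 are all 1, so H_2 = 0.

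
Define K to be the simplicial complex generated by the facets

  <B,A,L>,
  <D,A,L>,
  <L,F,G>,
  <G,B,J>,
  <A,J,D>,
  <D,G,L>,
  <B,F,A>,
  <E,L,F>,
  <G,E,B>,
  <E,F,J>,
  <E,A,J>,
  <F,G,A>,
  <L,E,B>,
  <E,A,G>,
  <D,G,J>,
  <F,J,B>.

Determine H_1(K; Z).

H_1 = Z^2.

K has 8 vertices, 24 edges, 16 triangles.
rank ∂_1 = 7, rank ∂_2 = 15 ⇒ b_1 = 24 − 7 − 15 = 2; all invariant factors of ∂_2 are 1 so no torsion. So H_1 = Z^2.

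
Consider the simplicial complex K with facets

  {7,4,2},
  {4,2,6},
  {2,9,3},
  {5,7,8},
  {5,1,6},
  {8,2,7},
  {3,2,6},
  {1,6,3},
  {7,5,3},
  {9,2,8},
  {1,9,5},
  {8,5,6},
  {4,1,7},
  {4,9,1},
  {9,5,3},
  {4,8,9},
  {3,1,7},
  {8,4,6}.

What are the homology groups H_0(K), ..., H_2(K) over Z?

We work with the vertex ordering 1 < 2 < 3 < 4 < 5 < 6 < 7 < 8 < 9. The simplices of K, each written with vertices in increasing order, are:

  0-simplices (9): [1], [2], [3], [4], [5], [6], [7], [8], [9]
  1-simplices (27): (27 of them)
  2-simplices (18): [1,3,6], [1,3,7], [1,4,7], [1,4,9], [1,5,6], [1,5,9], [2,3,6], [2,3,9], [2,4,6], [2,4,7], [2,7,8], [2,8,9], [3,5,7], [3,5,9], [4,6,8], [4,8,9], [5,6,8], [5,7,8]

Hence C_0 ≅ Z^9, C_1 ≅ Z^27, C_2 ≅ Z^18.

The boundary map ∂_1: C_1 → C_0 sends each edge [p,q] (with p < q) to q − p. For instance
  ∂[2,6] = [6] − [2].
The 9×27 boundary matrix has rank 8 and Smith normal form diag(1,1,1,1,1,1,1,1).

∂_2: C_2 → C_1 acts by ∂[p,q,r] = [q,r] − [p,r] + [p,q]. For instance
  ∂[1,3,7] = [3,7] − [1,7] + [1,3],
  ∂[3,5,9] = [5,9] − [3,9] + [3,5].
As a 27×18 matrix over Z this has rank 18, with invariant factors (1,1,1,1,1,1,1,1,1,1,1,1,1,1,1,1,1,2).

Now H_k = ker ∂_k / im ∂_{k+1}, so:

  H_0: rank C_0 − rank ∂_1 = 9 − 8 = 1, and the invariant factors of ∂_1 are all 1, so H_0 = Z.
  H_1: rank ker ∂_1 − rank ∂_2 = (27 − 8) − 18 = 1, and ∂_2 has invariant factor 2 > 1, so H_1 = Z ⊕ Z/2Z.
  H_2: rank ker ∂_2 − rank ∂_3 = (18 − 18) − 0 = 0, and there is no ∂_3, so H_2 = 0.

As a check, the Euler characteristic is 9 − 27 + 18 = 0, which agrees with 1 − 1 + 0 = 0.

H_0 ≅ Z,  H_1 ≅ Z ⊕ Z/2Z,  H_2 = 0.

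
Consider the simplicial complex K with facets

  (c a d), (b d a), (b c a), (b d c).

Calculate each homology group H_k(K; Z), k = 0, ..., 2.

Fix the vertex order a < b < c < d and write every simplex with vertices in increasing order. Then dim K = 2 and the simplices of K are:

  0-simplices (4): a, b, c, d
  1-simplices (6): ab, ac, ad, bc, bd, cd
  2-simplices (4): abc, abd, acd, bcd

so the chain groups are C_0 ≅ Z^4, C_1 ≅ Z^6, C_2 ≅ Z^4.

∂_1: C_1 → C_0 sends each edge [p,q] (with p < q) to q − p.
This gives a 4×6 integer matrix of rank 3; reducing to Smith normal form yields diagonal entries (1,1,1).

∂_2: C_2 → C_1 maps a triangle to the signed sum of its edges. For instance
  ∂bcd = cd − bd + bc,
  ∂abd = bd − ad + ab.
The 6×4 boundary matrix has rank 3 and Smith normal form diag(1,1,1).

Now H_k = ker ∂_k / im ∂_{k+1}, so:

  H_0: rank C_0 − rank ∂_1 = 4 − 3 = 1, and the invariant factors of ∂_1 are all 1, so H_0 ≅ Z.
  H_1: rank ker ∂_1 − rank ∂_2 = (6 − 3) − 3 = 0, and the invariant factors of ∂_2 are all 1, so H_1 ≅ 0.
  H_2: rank ker ∂_2 − rank ∂_3 = (4 − 3) − 0 = 1, and there is no ∂_3, so H_2 ≅ Z.

(K is a triangulation of the 2-sphere S^2.)

H_0 = Z,  H_1 = 0,  H_2 = Z.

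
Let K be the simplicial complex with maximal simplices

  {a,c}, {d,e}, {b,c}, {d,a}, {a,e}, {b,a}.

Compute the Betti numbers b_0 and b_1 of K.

Take the total order a < b < c < d < e on the vertex set. Then K (dimension 1) consists of the simplices:

  0-simplices (5): a, b, c, d, e
  1-simplices (6): ab, ac, ad, ae, bc, de

Hence C_0 ≅ Z^5, C_1 ≅ Z^6.

The boundary map ∂_1: C_1 → C_0 sends each edge [p,q] (with p < q) to q − p. For instance
  ∂ac = c − a.
As a 5×6 matrix over Z this has rank 4, with invariant factors (1,1,1,1).

Now H_k = ker ∂_k / im ∂_{k+1}, so:

  H_0: rank C_0 − rank ∂_1 = 5 − 4 = 1, and the invariant factors of ∂_1 are all 1, so H_0 ≅ Z.
  H_1: rank ker ∂_1 − rank ∂_2 = (6 − 4) − 0 = 2, and there is no ∂_2, so H_1 ≅ Z^2.

(K is a triangulation of a wedge of 2 circles.)

Hence the Betti numbers are b_0 = 1, b_1 = 2.

b_0 = 1, b_1 = 2.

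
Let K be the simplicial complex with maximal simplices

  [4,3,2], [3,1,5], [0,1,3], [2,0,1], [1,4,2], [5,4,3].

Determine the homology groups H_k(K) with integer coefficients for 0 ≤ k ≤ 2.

H_0 ≅ Z,  H_1 ≅ Z,  H_2 = 0.

Fix the vertex order 0 < 1 < 2 < 3 < 4 < 5 and write every simplex with vertices in increasing order. Then dim K = 2 and the simplices of K are:

  0-simplices (6): [0], [1], [2], [3], [4], [5]
  1-simplices (12): [0,1], [0,2], [0,3], [1,2], [1,3], [1,4], [1,5], [2,3], [2,4], [3,4], [3,5], [4,5]
  2-simplices (6): [0,1,2], [0,1,3], [1,2,4], [1,3,5], [2,3,4], [3,4,5]

Hence C_0 ≅ Z^6, C_1 ≅ Z^12, C_2 ≅ Z^6.

∂_1: C_1 → C_0 is given by ∂[p,q] = [q] − [p]. For instance
  ∂[1,4] = [4] − [1].
The 6×12 boundary matrix has rank 5 and Smith normal form diag(1,1,1,1,1).

Boundary ∂_2: C_2 → C_1 maps a triangle to the signed sum of its edges. For instance
  ∂[3,4,5] = [4,5] − [3,5] + [3,4],
  ∂[0,1,3] = [1,3] − [0,3] + [0,1].
This gives a 12×6 integer matrix of rank 6; reducing to Smith normal form yields diagonal entries (1,1,1,1,1,1).

Computing H_k = (kernel of ∂_k) / (image of ∂_{k+1}):

  H_0: rank C_0 − rank ∂_1 = 6 − 5 = 1, and the invariant factors of ∂_1 are all 1, so H_0 = Z.
  H_1: rank ker ∂_1 − rank ∂_2 = (12 − 5) − 6 = 1, and the invariant factors of ∂_2 are all 1, so H_1 = Z.
  H_2: rank ker ∂_2 − rank ∂_3 = (6 − 6) − 0 = 0, and there is no ∂_3, so H_2 = 0.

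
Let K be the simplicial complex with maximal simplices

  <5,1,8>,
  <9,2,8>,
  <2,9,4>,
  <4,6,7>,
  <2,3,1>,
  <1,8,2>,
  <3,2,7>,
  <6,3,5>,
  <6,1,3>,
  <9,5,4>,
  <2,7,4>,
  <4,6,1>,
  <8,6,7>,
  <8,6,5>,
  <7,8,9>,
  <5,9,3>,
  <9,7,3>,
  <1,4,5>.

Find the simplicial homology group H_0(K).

H_0 = Z.

Order the vertices as 1 < 2 < 3 < 4 < 5 < 6 < 7 < 8 < 9. Listing each simplex with vertices in this order, K has dimension 2 with simplices:

  0-simplices (9): [1], [2], [3], [4], [5], [6], [7], [8], [9]
  1-simplices (27): (27 of them)
  2-simplices (18): [1,2,3], [1,2,8], [1,3,6], [1,4,5], [1,4,6], [1,5,8], [2,3,7], [2,4,7], [2,4,9], [2,8,9], [3,5,6], [3,5,9], [3,7,9], [4,5,9], [4,6,7], [5,6,8], [6,7,8], [7,8,9]

Hence C_0 ≅ Z^9, C_1 ≅ Z^27, C_2 ≅ Z^18.

∂_1: C_1 → C_0 is given by ∂[p,q] = [q] − [p]. For instance
  ∂[4,5] = [5] − [4].
This gives a 9×27 integer matrix of rank 8; reducing to Smith normal form yields diagonal entries (1,1,1,1,1,1,1,1).

Boundary ∂_2: C_2 → C_1 acts by ∂[p,q,r] = [q,r] − [p,r] + [p,q]. For instance
  ∂[5,6,8] = [6,8] − [5,8] + [5,6],
  ∂[1,2,3] = [2,3] − [1,3] + [1,2].
The 27×18 boundary matrix has rank 18 and Smith normal form diag(1,1,1,1,1,1,1,1,1,1,1,1,1,1,1,1,1,2).

Reading off H_k = ker ∂_k / im ∂_{k+1}:

  H_0: rank C_0 − rank ∂_1 = 9 − 8 = 1, and the invariant factors of ∂_1 are all 1, so H_0 = Z.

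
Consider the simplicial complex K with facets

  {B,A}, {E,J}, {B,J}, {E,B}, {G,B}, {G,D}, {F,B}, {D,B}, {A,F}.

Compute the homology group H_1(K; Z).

We work with the vertex ordering A < B < D < E < F < G < J. The simplices of K, each written with vertices in increasing order, are:

  0-simplices (7): A, B, D, E, F, G, J
  1-simplices (9): AB, AF, BD, BE, BF, BG, BJ, DG, EJ

so the chain groups are C_0 ≅ Z^7, C_1 ≅ Z^9.

The boundary map ∂_1: C_1 → C_0 maps an edge to its endpoints' difference, ∂[p,q] = q − p. For instance
  ∂BJ = J − B.
The resulting 7×9 matrix has rank 6, and its Smith normal form has invariant factors (1,1,1,1,1,1).

From H_k ≅ ker(∂_k) / im(∂_{k+1}) we obtain:

  H_1: rank ker ∂_1 − rank ∂_2 = (9 − 6) − 0 = 3, and there is no ∂_2, so H_1 ≅ Z^3.

H_1 = Z^3.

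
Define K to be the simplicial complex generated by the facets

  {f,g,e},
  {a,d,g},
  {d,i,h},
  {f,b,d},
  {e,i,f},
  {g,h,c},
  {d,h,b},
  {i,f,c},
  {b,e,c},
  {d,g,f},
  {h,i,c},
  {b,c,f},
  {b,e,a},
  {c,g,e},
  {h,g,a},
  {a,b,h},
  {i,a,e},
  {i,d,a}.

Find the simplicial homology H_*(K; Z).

Fix the vertex order a < b < c < d < e < f < g < h < i and write every simplex with vertices in increasing order. Then dim K = 2 and the simplices of K are:

  0-simplices (9): a, b, c, d, e, f, g, h, i
  1-simplices (27): ab, ad, ae, ag, ah, ai, bc, bd, be, bf, bh, ce, cf, cg, ch, ci, df, dg, dh, di, ef, eg, ei, fg, fi, gh, hi
  2-simplices (18): abe, abh, adg, adi, aei, agh, bce, bcf, bdf, bdh, ceg, cfi, cgh, chi, dfg, dhi, efg, efi

giving chain groups C_0 ≅ Z^9, C_1 ≅ Z^27, C_2 ≅ Z^18.

The boundary map ∂_1: C_1 → C_0 sends each edge [p,q] (with p < q) to q − p. For instance
  ∂ei = i − e.
This gives a 9×27 integer matrix of rank 8; reducing to Smith normal form yields diagonal entries (1,1,1,1,1,1,1,1).

The boundary map ∂_2: C_2 → C_1 maps a triangle to the signed sum of its edges. For instance
  ∂agh = gh − ah + ag,
  ∂bce = ce − be + bc.
The 27×18 boundary matrix has rank 18 and Smith normal form diag(1,1,1,1,1,1,1,1,1,1,1,1,1,1,1,1,1,2).

Reading off H_k = ker ∂_k / im ∂_{k+1}:

  H_0: rank C_0 − rank ∂_1 = 9 − 8 = 1, and the invariant factors of ∂_1 are all 1, so H_0 ≅ Z.
  H_1: rank ker ∂_1 − rank ∂_2 = (27 − 8) − 18 = 1, and ∂_2 has invariant factor 2 > 1, so H_1 ≅ Z ⊕ Z/2.
  H_2: rank ker ∂_2 − rank ∂_3 = (18 − 18) − 0 = 0, and there is no ∂_3, so H_2 ≅ 0.

H_0 = Z,  H_1 = Z ⊕ Z/2,  H_2 = 0.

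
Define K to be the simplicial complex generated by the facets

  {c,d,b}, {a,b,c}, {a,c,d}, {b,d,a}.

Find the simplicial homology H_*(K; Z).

H_0 = Z,  H_1 = 0,  H_2 = Z.

Take the total order a < b < c < d on the vertex set. Then K (dimension 2) consists of the simplices:

  0-simplices (4): a, b, c, d
  1-simplices (6): ab, ac, ad, bc, bd, cd
  2-simplices (4): abc, abd, acd, bcd

so the chain groups are C_0 ≅ Z^4, C_1 ≅ Z^6, C_2 ≅ Z^4.

The boundary map ∂_1: C_1 → C_0 sends each edge [p,q] (with p < q) to q − p.
This gives a 4×6 integer matrix of rank 3; reducing to Smith normal form yields diagonal entries (1,1,1).

Boundary ∂_2: C_2 → C_1 sends each 2-simplex [p,q,r] to [q,r] − [p,r] + [p,q]. For instance
  ∂acd = cd − ad + ac,
  ∂abd = bd − ad + ab.
This gives a 6×4 integer matrix of rank 3; reducing to Smith normal form yields diagonal entries (1,1,1).

Now H_k = ker ∂_k / im ∂_{k+1}, so:

  H_0: rank C_0 − rank ∂_1 = 4 − 3 = 1, and the invariant factors of ∂_1 are all 1, so H_0 = Z.
  H_1: rank ker ∂_1 − rank ∂_2 = (6 − 3) − 3 = 0, and the invariant factors of ∂_2 are all 1, so H_1 = 0.
  H_2: rank ker ∂_2 − rank ∂_3 = (4 − 3) − 0 = 1, and there is no ∂_3, so H_2 = Z.

As a check, the Euler characteristic is 4 − 6 + 4 = 2, which agrees with 1 − 0 + 1 = 2.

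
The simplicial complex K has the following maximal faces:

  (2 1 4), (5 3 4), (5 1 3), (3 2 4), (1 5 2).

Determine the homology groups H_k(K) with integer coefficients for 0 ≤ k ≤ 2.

Fix the vertex order 1 < 2 < 3 < 4 < 5 and write every simplex with vertices in increasing order. Then dim K = 2 and the simplices of K are:

  0-simplices (5): [1], [2], [3], [4], [5]
  1-simplices (10): [1,2], [1,3], [1,4], [1,5], [2,3], [2,4], [2,5], [3,4], [3,5], [4,5]
  2-simplices (5): [1,2,4], [1,2,5], [1,3,5], [2,3,4], [3,4,5]

Hence C_0 ≅ Z^5, C_1 ≅ Z^10, C_2 ≅ Z^5.

∂_1: C_1 → C_0 maps an edge to its endpoints' difference, ∂[p,q] = q − p. For instance
  ∂[2,4] = [4] − [2].
As a 5×10 matrix over Z this has rank 4, with invariant factors (1,1,1,1).

∂_2: C_2 → C_1 maps a triangle to the signed sum of its edges. For instance
  ∂[3,4,5] = [4,5] − [3,5] + [3,4],
  ∂[1,2,5] = [2,5] − [1,5] + [1,2].
This gives a 10×5 integer matrix of rank 5; reducing to Smith normal form yields diagonal entries (1,1,1,1,1).

From H_k ≅ ker(∂_k) / im(∂_{k+1}) we obtain:

  H_0: rank C_0 − rank ∂_1 = 5 − 4 = 1, and the invariant factors of ∂_1 are all 1, so H_0 ≅ Z.
  H_1: rank ker ∂_1 − rank ∂_2 = (10 − 4) − 5 = 1, and the invariant factors of ∂_2 are all 1, so H_1 ≅ Z.
  H_2: rank ker ∂_2 − rank ∂_3 = (5 − 5) − 0 = 0, and there is no ∂_3, so H_2 ≅ 0.

H_0 = Z,  H_1 = Z,  H_2 = 0.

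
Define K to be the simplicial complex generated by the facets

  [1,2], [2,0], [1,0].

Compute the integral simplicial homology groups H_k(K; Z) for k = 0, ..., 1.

We work with the vertex ordering 0 < 1 < 2. The simplices of K, each written with vertices in increasing order, are:

  0-simplices (3): [0], [1], [2]
  1-simplices (3): [0,1], [0,2], [1,2]

so the chain groups are C_0 ≅ Z^3, C_1 ≅ Z^3.

The boundary map ∂_1: C_1 → C_0 is given by ∂[p,q] = [q] − [p]. For instance
  ∂[1,2] = [2] − [1].
As a 3×3 matrix over Z this has rank 2, with invariant factors (1,1).

From H_k ≅ ker(∂_k) / im(∂_{k+1}) we obtain:

  H_0: rank C_0 − rank ∂_1 = 3 − 2 = 1, and the invariant factors of ∂_1 are all 1, so H_0 = Z.
  H_1: rank ker ∂_1 − rank ∂_2 = (3 − 2) − 0 = 1, and there is no ∂_2, so H_1 = Z.

H_0 = Z,  H_1 = Z.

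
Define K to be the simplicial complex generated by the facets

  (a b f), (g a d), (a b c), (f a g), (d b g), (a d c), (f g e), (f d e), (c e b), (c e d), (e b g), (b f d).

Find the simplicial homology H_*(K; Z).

We work with the vertex ordering a < b < c < d < e < f < g. The simplices of K, each written with vertices in increasing order, are:

  0-simplices (7): a, b, c, d, e, f, g
  1-simplices (18): ab, ac, ad, af, ag, bc, bd, be, bf, bg, cd, ce, de, df, dg, ef, eg, fg
  2-simplices (12): abc, abf, acd, adg, afg, bce, bdf, bdg, beg, cde, def, efg

so the chain groups are C_0 ≅ Z^7, C_1 ≅ Z^18, C_2 ≅ Z^12.

Boundary ∂_1: C_1 → C_0 sends each edge [p,q] (with p < q) to q − p. For instance
  ∂ag = g − a.
The resulting 7×18 matrix has rank 6, and its Smith normal form has invariant factors (1,1,1,1,1,1).

∂_2: C_2 → C_1 sends each 2-simplex [p,q,r] to [q,r] − [p,r] + [p,q]. For instance
  ∂cde = de − ce + cd,
  ∂def = ef − df + de.
As a 18×12 matrix over Z this has rank 12, with invariant factors (1,1,1,1,1,1,1,1,1,1,1,2).

Computing H_k = (kernel of ∂_k) / (image of ∂_{k+1}):

  H_0: rank C_0 − rank ∂_1 = 7 − 6 = 1, and the invariant factors of ∂_1 are all 1, so H_0 = Z.
  H_1: rank ker ∂_1 − rank ∂_2 = (18 − 6) − 12 = 0, and ∂_2 has invariant factor 2 > 1, so H_1 = Z/2.
  H_2: rank ker ∂_2 − rank ∂_3 = (12 − 12) − 0 = 0, and there is no ∂_3, so H_2 = 0.

(K is a triangulation of the real projective plane RP^2.)

H_0 = Z,  H_1 = Z/2,  H_2 = 0.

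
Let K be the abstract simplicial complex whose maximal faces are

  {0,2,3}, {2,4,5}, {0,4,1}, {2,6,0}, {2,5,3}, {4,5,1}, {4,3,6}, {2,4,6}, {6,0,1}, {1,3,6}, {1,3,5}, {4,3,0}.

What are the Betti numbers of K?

b_0 = 1, b_1 = 0, b_2 = 0.

Take the total order 0 < 1 < 2 < 3 < 4 < 5 < 6 on the vertex set. Then K (dimension 2) consists of the simplices:

  0-simplices (7): [0], [1], [2], [3], [4], [5], [6]
  1-simplices (18): [0,1], [0,2], [0,3], [0,4], [0,6], [1,3], [1,4], [1,5], [1,6], [2,3], [2,4], [2,5], [2,6], [3,4], [3,5], [3,6], [4,5], [4,6]
  2-simplices (12): [0,1,4], [0,1,6], [0,2,3], [0,2,6], [0,3,4], [1,3,5], [1,3,6], [1,4,5], [2,3,5], [2,4,5], [2,4,6], [3,4,6]

Hence C_0 ≅ Z^7, C_1 ≅ Z^18, C_2 ≅ Z^12.

∂_1: C_1 → C_0 sends each edge [p,q] (with p < q) to q − p. For instance
  ∂[1,6] = [6] − [1].
As a 7×18 matrix over Z this has rank 6, with invariant factors (1,1,1,1,1,1).

∂_2: C_2 → C_1 maps a triangle to the signed sum of its edges. For instance
  ∂[1,3,6] = [3,6] − [1,6] + [1,3],
  ∂[0,3,4] = [3,4] − [0,4] + [0,3].
The 18×12 boundary matrix has rank 12 and Smith normal form diag(1,1,1,1,1,1,1,1,1,1,1,2).

Computing H_k = (kernel of ∂_k) / (image of ∂_{k+1}):

  H_0: rank C_0 − rank ∂_1 = 7 − 6 = 1, and the invariant factors of ∂_1 are all 1, so H_0 ≅ Z.
  H_1: rank ker ∂_1 − rank ∂_2 = (18 − 6) − 12 = 0, and ∂_2 has invariant factor 2 > 1, so H_1 ≅ Z_2.
  H_2: rank ker ∂_2 − rank ∂_3 = (12 − 12) − 0 = 0, and there is no ∂_3, so H_2 ≅ 0.

As a check, the Euler characteristic is 7 − 18 + 12 = 1, which agrees with 1 − 0 + 0 = 1.

Hence the Betti numbers are b_0 = 1, b_1 = 0, b_2 = 0.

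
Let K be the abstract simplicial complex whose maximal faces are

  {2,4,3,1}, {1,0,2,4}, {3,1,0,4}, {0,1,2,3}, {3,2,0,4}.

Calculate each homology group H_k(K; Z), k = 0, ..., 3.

H_0 = Z,  H_1 = 0,  H_2 = 0,  H_3 = Z.

K has 5 vertices, 10 edges, 10 triangles, 5 3-simplices.
rank ∂_0 = 0, rank ∂_1 = 4 ⇒ b_0 = 5 − 0 − 4 = 1; all invariant factors of ∂_1 are 1 so no torsion. So H_0 = Z.
rank ∂_1 = 4, rank ∂_2 = 6 ⇒ b_1 = 10 − 4 − 6 = 0; all invariant factors of ∂_2 are 1 so no torsion. So H_1 = 0.
rank ∂_2 = 6, rank ∂_3 = 4 ⇒ b_2 = 10 − 6 − 4 = 0; all invariant factors of ∂_3 are 1 so no torsion. So H_2 = 0.
rank ∂_3 = 4, rank ∂_4 = 0 ⇒ b_3 = 5 − 4 − 0 = 1. So H_3 = Z.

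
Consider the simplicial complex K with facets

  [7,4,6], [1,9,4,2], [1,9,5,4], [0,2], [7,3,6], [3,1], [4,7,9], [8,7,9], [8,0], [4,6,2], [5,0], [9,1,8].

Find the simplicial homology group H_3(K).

H_3 = 0.

K has 10 vertices, 23 edges, 13 triangles, 2 3-simplices.
rank ∂_3 = 2, rank ∂_4 = 0 ⇒ b_3 = 2 − 2 − 0 = 0. So H_3 = 0.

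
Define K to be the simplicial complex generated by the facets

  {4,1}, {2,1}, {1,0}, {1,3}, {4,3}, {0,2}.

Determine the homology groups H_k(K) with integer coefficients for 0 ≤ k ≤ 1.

H_0 ≅ Z,  H_1 ≅ Z^2.

Take the total order 0 < 1 < 2 < 3 < 4 on the vertex set. Then K (dimension 1) consists of the simplices:

  0-simplices (5): [0], [1], [2], [3], [4]
  1-simplices (6): [0,1], [0,2], [1,2], [1,3], [1,4], [3,4]

giving chain groups C_0 ≅ Z^5, C_1 ≅ Z^6.

∂_1: C_1 → C_0 is given by ∂[p,q] = [q] − [p].
The 5×6 boundary matrix has rank 4 and Smith normal form diag(1,1,1,1).

From H_k ≅ ker(∂_k) / im(∂_{k+1}) we obtain:

  H_0: rank C_0 − rank ∂_1 = 5 − 4 = 1, and the invariant factors of ∂_1 are all 1, so H_0 ≅ Z.
  H_1: rank ker ∂_1 − rank ∂_2 = (6 − 4) − 0 = 2, and there is no ∂_2, so H_1 ≅ Z^2.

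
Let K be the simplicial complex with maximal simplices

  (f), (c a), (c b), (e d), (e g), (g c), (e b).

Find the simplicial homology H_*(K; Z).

H_0 ≅ Z^2,  H_1 ≅ Z.

We work with the vertex ordering a < b < c < d < e < f < g. The simplices of K, each written with vertices in increasing order, are:

  0-simplices (7): a, b, c, d, e, f, g
  1-simplices (6): ac, bc, be, cg, de, eg

so the chain groups are C_0 ≅ Z^7, C_1 ≅ Z^6.

Boundary ∂_1: C_1 → C_0 maps an edge to its endpoints' difference, ∂[p,q] = q − p.
This gives a 7×6 integer matrix of rank 5; reducing to Smith normal form yields diagonal entries (1,1,1,1,1).

Computing H_k = (kernel of ∂_k) / (image of ∂_{k+1}):

  H_0: rank C_0 − rank ∂_1 = 7 − 5 = 2, and the invariant factors of ∂_1 are all 1, so H_0 ≅ Z^2.
  H_1: rank ker ∂_1 − rank ∂_2 = (6 − 5) − 0 = 1, and there is no ∂_2, so H_1 ≅ Z.

As a check, the Euler characteristic is 7 − 6 = 1, which agrees with 2 − 1 = 1.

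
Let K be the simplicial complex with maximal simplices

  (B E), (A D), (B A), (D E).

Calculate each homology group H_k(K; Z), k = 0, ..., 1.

H_0 ≅ Z,  H_1 ≅ Z.

We work with the vertex ordering A < B < D < E. The simplices of K, each written with vertices in increasing order, are:

  0-simplices (4): A, B, D, E
  1-simplices (4): AB, AD, BE, DE

Hence C_0 ≅ Z^4, C_1 ≅ Z^4.

∂_1: C_1 → C_0 sends each edge [p,q] (with p < q) to q − p. For instance
  ∂BE = E − B.
This gives a 4×4 integer matrix of rank 3; reducing to Smith normal form yields diagonal entries (1,1,1).

From H_k ≅ ker(∂_k) / im(∂_{k+1}) we obtain:

  H_0: rank C_0 − rank ∂_1 = 4 − 3 = 1, and the invariant factors of ∂_1 are all 1, so H_0 ≅ Z.
  H_1: rank ker ∂_1 − rank ∂_2 = (4 − 3) − 0 = 1, and there is no ∂_2, so H_1 ≅ Z.

(K is a triangulation of the circle S^1.)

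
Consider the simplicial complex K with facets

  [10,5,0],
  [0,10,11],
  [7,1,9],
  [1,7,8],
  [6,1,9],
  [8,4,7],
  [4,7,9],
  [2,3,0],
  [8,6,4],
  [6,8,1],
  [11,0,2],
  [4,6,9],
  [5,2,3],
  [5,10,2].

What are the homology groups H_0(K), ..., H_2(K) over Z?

H_0 ≅ Z^2,  H_1 ≅ Z,  H_2 ≅ Z.

K has 12 vertices, 24 edges, 14 triangles.
rank ∂_0 = 0, rank ∂_1 = 10 ⇒ b_0 = 12 − 0 − 10 = 2; all invariant factors of ∂_1 are 1 so no torsion. So H_0 ≅ Z^2.
rank ∂_1 = 10, rank ∂_2 = 13 ⇒ b_1 = 24 − 10 − 13 = 1; all invariant factors of ∂_2 are 1 so no torsion. So H_1 ≅ Z.
rank ∂_2 = 13, rank ∂_3 = 0 ⇒ b_2 = 14 − 13 − 0 = 1. So H_2 ≅ Z.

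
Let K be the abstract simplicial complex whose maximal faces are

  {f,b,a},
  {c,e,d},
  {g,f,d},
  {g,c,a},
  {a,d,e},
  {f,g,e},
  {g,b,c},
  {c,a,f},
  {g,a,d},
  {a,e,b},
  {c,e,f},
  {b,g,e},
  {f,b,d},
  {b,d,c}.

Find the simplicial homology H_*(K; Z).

We work with the vertex ordering a < b < c < d < e < f < g. The simplices of K, each written with vertices in increasing order, are:

  0-simplices (7): a, b, c, d, e, f, g
  1-simplices (21): ab, ac, ad, ae, af, ag, bc, bd, be, bf, bg, cd, ce, cf, cg, de, df, dg, ef, eg, fg
  2-simplices (14): abe, abf, acf, acg, ade, adg, bcd, bcg, bdf, beg, cde, cef, dfg, efg

Hence C_0 ≅ Z^7, C_1 ≅ Z^21, C_2 ≅ Z^14.

∂_1: C_1 → C_0 is given by ∂[p,q] = [q] − [p].
The resulting 7×21 matrix has rank 6, and its Smith normal form has invariant factors (1,1,1,1,1,1).

∂_2: C_2 → C_1 acts by ∂[p,q,r] = [q,r] − [p,r] + [p,q]. For instance
  ∂acg = cg − ag + ac,
  ∂ade = de − ae + ad.
This gives a 21×14 integer matrix of rank 13; reducing to Smith normal form yields diagonal entries (1,1,1,1,1,1,1,1,1,1,1,1,1).

Now H_k = ker ∂_k / im ∂_{k+1}, so:

  H_0: rank C_0 − rank ∂_1 = 7 − 6 = 1, and the invariant factors of ∂_1 are all 1, so H_0 ≅ Z.
  H_1: rank ker ∂_1 − rank ∂_2 = (21 − 6) − 13 = 2, and the invariant factors of ∂_2 are all 1, so H_1 ≅ Z^2.
  H_2: rank ker ∂_2 − rank ∂_3 = (14 − 13) − 0 = 1, and there is no ∂_3, so H_2 ≅ Z.

H_0 ≅ Z,  H_1 ≅ Z^2,  H_2 ≅ Z.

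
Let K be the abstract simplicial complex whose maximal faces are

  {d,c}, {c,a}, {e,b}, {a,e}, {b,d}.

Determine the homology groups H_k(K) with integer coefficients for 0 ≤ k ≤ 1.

H_0 ≅ Z,  H_1 ≅ Z.

We work with the vertex ordering a < b < c < d < e. The simplices of K, each written with vertices in increasing order, are:

  0-simplices (5): a, b, c, d, e
  1-simplices (5): ac, ae, bd, be, cd

giving chain groups C_0 ≅ Z^5, C_1 ≅ Z^5.

Boundary ∂_1: C_1 → C_0 maps an edge to its endpoints' difference, ∂[p,q] = q − p. For instance
  ∂ac = c − a.
The 5×5 boundary matrix has rank 4 and Smith normal form diag(1,1,1,1).

From H_k ≅ ker(∂_k) / im(∂_{k+1}) we obtain:

  H_0: rank C_0 − rank ∂_1 = 5 − 4 = 1, and the invariant factors of ∂_1 are all 1, so H_0 ≅ Z.
  H_1: rank ker ∂_1 − rank ∂_2 = (5 − 4) − 0 = 1, and there is no ∂_2, so H_1 ≅ Z.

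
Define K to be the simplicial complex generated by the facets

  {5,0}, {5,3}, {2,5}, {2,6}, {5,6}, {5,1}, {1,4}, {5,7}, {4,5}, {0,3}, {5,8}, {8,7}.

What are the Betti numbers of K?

b_0 = 1, b_1 = 4.

Fix the vertex order 0 < 1 < 2 < 3 < 4 < 5 < 6 < 7 < 8 and write every simplex with vertices in increasing order. Then dim K = 1 and the simplices of K are:

  0-simplices (9): [0], [1], [2], [3], [4], [5], [6], [7], [8]
  1-simplices (12): [0,3], [0,5], [1,4], [1,5], [2,5], [2,6], [3,5], [4,5], [5,6], [5,7], [5,8], [7,8]

giving chain groups C_0 ≅ Z^9, C_1 ≅ Z^12.

Boundary ∂_1: C_1 → C_0 is given by ∂[p,q] = [q] − [p].
This gives a 9×12 integer matrix of rank 8; reducing to Smith normal form yields diagonal entries (1,1,1,1,1,1,1,1).

Computing H_k = (kernel of ∂_k) / (image of ∂_{k+1}):

  H_0: rank C_0 − rank ∂_1 = 9 − 8 = 1, and the invariant factors of ∂_1 are all 1, so H_0 = Z.
  H_1: rank ker ∂_1 − rank ∂_2 = (12 − 8) − 0 = 4, and there is no ∂_2, so H_1 = Z^4.

Hence the Betti numbers are b_0 = 1, b_1 = 4.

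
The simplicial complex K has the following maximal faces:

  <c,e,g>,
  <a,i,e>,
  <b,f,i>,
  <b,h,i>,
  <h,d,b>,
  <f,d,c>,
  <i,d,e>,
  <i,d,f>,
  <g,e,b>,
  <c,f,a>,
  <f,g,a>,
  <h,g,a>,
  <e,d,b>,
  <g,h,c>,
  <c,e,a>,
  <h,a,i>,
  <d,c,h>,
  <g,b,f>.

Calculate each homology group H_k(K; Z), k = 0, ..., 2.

We work with the vertex ordering a < b < c < d < e < f < g < h < i. The simplices of K, each written with vertices in increasing order, are:

  0-simplices (9): a, b, c, d, e, f, g, h, i
  1-simplices (27): ac, ae, af, ag, ah, ai, bd, be, bf, bg, bh, bi, cd, ce, cf, cg, ch, de, df, dh, di, eg, ei, fg, fi, gh, hi
  2-simplices (18): ace, acf, aei, afg, agh, ahi, bde, bdh, beg, bfg, bfi, bhi, cdf, cdh, ceg, cgh, dei, dfi

so the chain groups are C_0 ≅ Z^9, C_1 ≅ Z^27, C_2 ≅ Z^18.

The boundary map ∂_1: C_1 → C_0 maps an edge to its endpoints' difference, ∂[p,q] = q − p. For instance
  ∂df = f − d.
This gives a 9×27 integer matrix of rank 8; reducing to Smith normal form yields diagonal entries (1,1,1,1,1,1,1,1).

The boundary map ∂_2: C_2 → C_1 sends each 2-simplex [p,q,r] to [q,r] − [p,r] + [p,q]. For instance
  ∂ceg = eg − cg + ce,
  ∂bfi = fi − bi + bf.
This gives a 27×18 integer matrix of rank 18; reducing to Smith normal form yields diagonal entries (1,1,1,1,1,1,1,1,1,1,1,1,1,1,1,1,1,2).

Reading off H_k = ker ∂_k / im ∂_{k+1}:

  H_0: rank C_0 − rank ∂_1 = 9 − 8 = 1, and the invariant factors of ∂_1 are all 1, so H_0 = Z.
  H_1: rank ker ∂_1 − rank ∂_2 = (27 − 8) − 18 = 1, and ∂_2 has invariant factor 2 > 1, so H_1 = Z × Z/2.
  H_2: rank ker ∂_2 − rank ∂_3 = (18 − 18) − 0 = 0, and there is no ∂_3, so H_2 = 0.

H_0 ≅ Z,  H_1 ≅ Z × Z/2,  H_2 = 0.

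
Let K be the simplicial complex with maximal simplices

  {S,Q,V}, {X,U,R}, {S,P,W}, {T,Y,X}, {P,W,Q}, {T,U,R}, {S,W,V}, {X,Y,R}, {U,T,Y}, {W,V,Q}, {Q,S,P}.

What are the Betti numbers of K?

b_0 = 2, b_1 = 1, b_2 = 1.

K has 10 vertices, 19 edges, 11 triangles.
rank ∂_0 = 0, rank ∂_1 = 8 ⇒ b_0 = 10 − 0 − 8 = 2; all invariant factors of ∂_1 are 1 so no torsion. So H_0 = Z^2.
rank ∂_1 = 8, rank ∂_2 = 10 ⇒ b_1 = 19 − 8 − 10 = 1; all invariant factors of ∂_2 are 1 so no torsion. So H_1 = Z.
rank ∂_2 = 10, rank ∂_3 = 0 ⇒ b_2 = 11 − 10 − 0 = 1. So H_2 = Z.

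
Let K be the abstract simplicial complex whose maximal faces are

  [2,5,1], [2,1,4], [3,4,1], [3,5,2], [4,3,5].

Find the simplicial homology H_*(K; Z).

H_0 = Z,  H_1 = Z,  H_2 = 0.

K has 5 vertices, 10 edges, 5 triangles.
rank ∂_0 = 0, rank ∂_1 = 4 ⇒ b_0 = 5 − 0 − 4 = 1; all invariant factors of ∂_1 are 1 so no torsion. So H_0 ≅ Z.
rank ∂_1 = 4, rank ∂_2 = 5 ⇒ b_1 = 10 − 4 − 5 = 1; all invariant factors of ∂_2 are 1 so no torsion. So H_1 ≅ Z.
rank ∂_2 = 5, rank ∂_3 = 0 ⇒ b_2 = 5 − 5 − 0 = 0. So H_2 ≅ 0.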